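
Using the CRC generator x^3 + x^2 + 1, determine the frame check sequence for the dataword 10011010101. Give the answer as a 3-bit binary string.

Append 3 zeros: 10011010101000. Divide by 1101 (XOR where the leading bit is 1):
  pos 0: 1001 XOR 1101 = 0100
  pos 1: 1001 XOR 1101 = 0100
  pos 2: 1000 XOR 1101 = 0101
  pos 3: 1011 XOR 1101 = 0110
  pos 4: 1100 XOR 1101 = 0001
  pos 7: 1101 XOR 1101 = 0000
Remainder (last 3 bits) = 000. This is the CRC / FCS.

000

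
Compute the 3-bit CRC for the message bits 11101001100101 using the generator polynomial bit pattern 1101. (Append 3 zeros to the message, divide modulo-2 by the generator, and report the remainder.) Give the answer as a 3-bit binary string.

100

Append 3 zeros: 11101001100101000. Divide by 1101 (XOR where the leading bit is 1):
  pos 0: 1110 XOR 1101 = 0011
  pos 2: 1110 XOR 1101 = 0011
  pos 4: 1101 XOR 1101 = 0000
  pos 8: 1001 XOR 1101 = 0100
  pos 9: 1000 XOR 1101 = 0101
  pos 10: 1011 XOR 1101 = 0110
  pos 11: 1100 XOR 1101 = 0001
Remainder (last 3 bits) = 100. This is the CRC / FCS.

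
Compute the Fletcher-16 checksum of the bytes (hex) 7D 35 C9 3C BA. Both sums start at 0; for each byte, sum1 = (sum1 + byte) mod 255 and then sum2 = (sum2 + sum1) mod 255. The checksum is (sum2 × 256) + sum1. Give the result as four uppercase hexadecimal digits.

D873

Running sums (mod 255):
  after byte 0 (7D): sum1=125, sum2=125
  after byte 1 (35): sum1=178, sum2=48
  after byte 2 (C9): sum1=124, sum2=172
  after byte 3 (3C): sum1=184, sum2=101
  after byte 4 (BA): sum1=115, sum2=216
Checksum = sum2·256 + sum1 = 216·256 + 115 = 55411 = 0xD873.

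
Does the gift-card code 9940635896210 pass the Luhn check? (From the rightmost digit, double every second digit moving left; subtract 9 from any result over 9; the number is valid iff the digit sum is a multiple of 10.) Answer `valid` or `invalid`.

invalid

From the right, keep odd positions and double even positions (subtract 9 from any doubled value over 9):
  doubled (positions 2,4,...): 2 3 7 6 0 9 → sum 27
  kept (positions 1,3,...): 0 2 9 5 6 4 9 → sum 35
Total = 62.
62 mod 10 = 2, so the number is invalid.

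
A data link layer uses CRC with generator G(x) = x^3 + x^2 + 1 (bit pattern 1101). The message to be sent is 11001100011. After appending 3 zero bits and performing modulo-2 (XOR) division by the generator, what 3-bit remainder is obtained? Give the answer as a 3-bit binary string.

Append 3 zeros: 11001100011000. Divide by 1101 (XOR where the leading bit is 1):
  pos 0: 1100 XOR 1101 = 0001
  pos 3: 1110 XOR 1101 = 0011
  pos 5: 1100 XOR 1101 = 0001
  pos 8: 1110 XOR 1101 = 0011
  pos 10: 1100 XOR 1101 = 0001
Remainder (last 3 bits) = 001. This is the CRC / FCS.

001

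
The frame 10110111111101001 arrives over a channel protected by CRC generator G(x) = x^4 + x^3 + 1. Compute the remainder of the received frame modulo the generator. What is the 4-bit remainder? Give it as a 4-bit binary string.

Modulo-2 division of 10110111111101001 by 11001:
  pos 0: 10110 XOR 11001 = 01111
  pos 1: 11111 XOR 11001 = 00110
  pos 3: 11011 XOR 11001 = 00010
  pos 6: 10111 XOR 11001 = 01110
  pos 7: 11101 XOR 11001 = 00100
  pos 9: 10001 XOR 11001 = 01000
  pos 10: 10000 XOR 11001 = 01001
  pos 11: 10010 XOR 11001 = 01011
  pos 12: 10111 XOR 11001 = 01110
Remainder = 1110 (nonzero — an error is detected).

1110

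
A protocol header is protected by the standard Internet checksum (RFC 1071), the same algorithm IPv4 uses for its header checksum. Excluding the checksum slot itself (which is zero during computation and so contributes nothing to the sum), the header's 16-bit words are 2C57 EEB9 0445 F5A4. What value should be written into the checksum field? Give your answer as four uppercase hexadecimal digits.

EB04

One's-complement addition (fold any carry out of bit 15 back into bit 0):
  0x2C57 + 0xEEB9 = 0x11B10 → wrap carry → 0x1B11
  0x1B11 + 0x0445 = 0x01F56
  0x1F56 + 0xF5A4 = 0x114FA → wrap carry → 0x14FB
One's-complement sum = 0x14FB.
Checksum = ~0x14FB & 0xFFFF = 0xEB04.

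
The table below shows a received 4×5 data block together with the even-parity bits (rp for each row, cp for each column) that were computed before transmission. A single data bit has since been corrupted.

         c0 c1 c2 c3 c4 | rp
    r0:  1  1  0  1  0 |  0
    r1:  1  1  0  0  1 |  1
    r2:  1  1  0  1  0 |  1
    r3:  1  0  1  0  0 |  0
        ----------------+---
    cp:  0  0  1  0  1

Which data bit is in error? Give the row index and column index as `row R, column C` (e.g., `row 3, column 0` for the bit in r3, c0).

Recompute each row's even parity and compare to rp:
  r0: data parity 1, sent rp 0 → mismatch
  r1: data parity 1, sent rp 1 → ok
  r2: data parity 1, sent rp 1 → ok
  r3: data parity 0, sent rp 0 → ok
Recompute each column's even parity and compare to cp:
  c0: data parity 0, sent cp 0 → ok
  c1: data parity 1, sent cp 0 → mismatch
  c2: data parity 1, sent cp 1 → ok
  c3: data parity 0, sent cp 0 → ok
  c4: data parity 1, sent cp 1 → ok
Exactly one row (r0) and one column (c1) fail → the flipped bit is at their intersection.

row 0, column 1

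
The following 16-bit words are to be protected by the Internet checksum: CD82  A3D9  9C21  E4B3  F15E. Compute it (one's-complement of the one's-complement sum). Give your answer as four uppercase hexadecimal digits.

One's-complement addition (fold any carry out of bit 15 back into bit 0):
  0xCD82 + 0xA3D9 = 0x1715B → wrap carry → 0x715C
  0x715C + 0x9C21 = 0x10D7D → wrap carry → 0x0D7E
  0x0D7E + 0xE4B3 = 0x0F231
  0xF231 + 0xF15E = 0x1E38F → wrap carry → 0xE390
One's-complement sum = 0xE390.
Checksum = ~0xE390 & 0xFFFF = 0x1C6F.

1C6F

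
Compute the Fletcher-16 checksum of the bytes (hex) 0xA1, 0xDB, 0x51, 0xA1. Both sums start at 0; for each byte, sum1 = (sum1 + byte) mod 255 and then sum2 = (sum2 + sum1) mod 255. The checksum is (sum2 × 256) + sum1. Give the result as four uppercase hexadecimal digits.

5E70

Running sums (mod 255):
  after byte 0 (0xA1): sum1=161, sum2=161
  after byte 1 (0xDB): sum1=125, sum2=31
  after byte 2 (0x51): sum1=206, sum2=237
  after byte 3 (0xA1): sum1=112, sum2=94
Checksum = sum2·256 + sum1 = 94·256 + 112 = 24176 = 0x5E70.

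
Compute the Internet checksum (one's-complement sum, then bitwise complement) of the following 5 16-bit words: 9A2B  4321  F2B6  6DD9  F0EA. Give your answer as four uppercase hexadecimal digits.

D137

One's-complement addition (fold any carry out of bit 15 back into bit 0):
  0x9A2B + 0x4321 = 0x0DD4C
  0xDD4C + 0xF2B6 = 0x1D002 → wrap carry → 0xD003
  0xD003 + 0x6DD9 = 0x13DDC → wrap carry → 0x3DDD
  0x3DDD + 0xF0EA = 0x12EC7 → wrap carry → 0x2EC8
One's-complement sum = 0x2EC8.
Checksum = ~0x2EC8 & 0xFFFF = 0xD137.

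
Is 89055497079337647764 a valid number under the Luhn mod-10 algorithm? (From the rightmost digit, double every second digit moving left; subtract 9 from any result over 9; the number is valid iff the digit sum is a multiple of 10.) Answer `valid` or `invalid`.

From the right, keep odd positions and double even positions (subtract 9 from any doubled value over 9):
  doubled (positions 2,4,...): 3 5 3 6 9 0 9 1 0 7 → sum 43
  kept (positions 1,3,...): 4 7 4 7 3 7 7 4 5 9 → sum 57
Total = 100.
100 mod 10 = 0, so the number is valid.

valid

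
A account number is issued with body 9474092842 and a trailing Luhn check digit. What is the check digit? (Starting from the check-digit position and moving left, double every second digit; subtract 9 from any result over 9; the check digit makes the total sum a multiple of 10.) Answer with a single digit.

2

Partial digits right→left: 2 4 8 2 9 0 4 7 4 9
Double every second digit counting from the check-digit position (so the 1st, 3rd, 5th, ... of the partial from the right).
  doubled (with −9 where >9): 4 7 9 8 8 → sum 36
  kept as-is: 4 2 0 7 9 → sum 22
Total = 36 + 22 = 58.
Check digit = (10 − (58 mod 10)) mod 10 = 2.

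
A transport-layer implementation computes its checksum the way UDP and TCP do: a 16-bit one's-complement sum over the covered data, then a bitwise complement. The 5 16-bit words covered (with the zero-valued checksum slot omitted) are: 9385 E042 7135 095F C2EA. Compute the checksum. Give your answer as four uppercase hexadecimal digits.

4EB8

One's-complement addition (fold any carry out of bit 15 back into bit 0):
  0x9385 + 0xE042 = 0x173C7 → wrap carry → 0x73C8
  0x73C8 + 0x7135 = 0x0E4FD
  0xE4FD + 0x095F = 0x0EE5C
  0xEE5C + 0xC2EA = 0x1B146 → wrap carry → 0xB147
One's-complement sum = 0xB147.
Checksum = ~0xB147 & 0xFFFF = 0x4EB8.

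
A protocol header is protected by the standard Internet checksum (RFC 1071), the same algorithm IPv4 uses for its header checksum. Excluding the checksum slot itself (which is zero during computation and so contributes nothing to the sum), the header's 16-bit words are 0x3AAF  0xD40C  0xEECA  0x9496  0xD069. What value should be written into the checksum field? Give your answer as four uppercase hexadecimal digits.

9D78

One's-complement addition (fold any carry out of bit 15 back into bit 0):
  0x3AAF + 0xD40C = 0x10EBB → wrap carry → 0x0EBC
  0x0EBC + 0xEECA = 0x0FD86
  0xFD86 + 0x9496 = 0x1921C → wrap carry → 0x921D
  0x921D + 0xD069 = 0x16286 → wrap carry → 0x6287
One's-complement sum = 0x6287.
Checksum = ~0x6287 & 0xFFFF = 0x9D78.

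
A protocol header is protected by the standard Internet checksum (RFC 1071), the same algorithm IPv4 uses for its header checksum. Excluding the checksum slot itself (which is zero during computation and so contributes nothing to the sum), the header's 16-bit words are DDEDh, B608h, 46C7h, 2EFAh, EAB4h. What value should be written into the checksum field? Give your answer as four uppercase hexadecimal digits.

0B93

One's-complement addition (fold any carry out of bit 15 back into bit 0):
  0xDDED + 0xB608 = 0x193F5 → wrap carry → 0x93F6
  0x93F6 + 0x46C7 = 0x0DABD
  0xDABD + 0x2EFA = 0x109B7 → wrap carry → 0x09B8
  0x09B8 + 0xEAB4 = 0x0F46C
One's-complement sum = 0xF46C.
Checksum = ~0xF46C & 0xFFFF = 0x0B93.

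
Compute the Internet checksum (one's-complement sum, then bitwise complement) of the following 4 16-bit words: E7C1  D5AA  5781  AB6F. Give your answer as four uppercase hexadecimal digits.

One's-complement addition (fold any carry out of bit 15 back into bit 0):
  0xE7C1 + 0xD5AA = 0x1BD6B → wrap carry → 0xBD6C
  0xBD6C + 0x5781 = 0x114ED → wrap carry → 0x14EE
  0x14EE + 0xAB6F = 0x0C05D
One's-complement sum = 0xC05D.
Checksum = ~0xC05D & 0xFFFF = 0x3FA2.

3FA2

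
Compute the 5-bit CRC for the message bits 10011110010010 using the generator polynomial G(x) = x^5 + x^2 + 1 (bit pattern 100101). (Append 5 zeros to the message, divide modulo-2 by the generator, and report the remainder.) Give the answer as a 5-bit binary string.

00011

Append 5 zeros: 1001111001001000000. Divide by 100101 (XOR where the leading bit is 1):
  pos 0: 100111 XOR 100101 = 000010
  pos 4: 101001 XOR 100101 = 001100
  pos 6: 110000 XOR 100101 = 010101
  pos 7: 101011 XOR 100101 = 001110
  pos 9: 111000 XOR 100101 = 011101
  pos 10: 111010 XOR 100101 = 011111
  pos 11: 111110 XOR 100101 = 011011
  pos 12: 110110 XOR 100101 = 010011
  pos 13: 100110 XOR 100101 = 000011
Remainder (last 5 bits) = 00011. This is the CRC / FCS.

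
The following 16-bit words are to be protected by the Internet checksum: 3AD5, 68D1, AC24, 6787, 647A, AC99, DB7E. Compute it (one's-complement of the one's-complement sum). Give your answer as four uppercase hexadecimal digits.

One's-complement addition (fold any carry out of bit 15 back into bit 0):
  0x3AD5 + 0x68D1 = 0x0A3A6
  0xA3A6 + 0xAC24 = 0x14FCA → wrap carry → 0x4FCB
  0x4FCB + 0x6787 = 0x0B752
  0xB752 + 0x647A = 0x11BCC → wrap carry → 0x1BCD
  0x1BCD + 0xAC99 = 0x0C866
  0xC866 + 0xDB7E = 0x1A3E4 → wrap carry → 0xA3E5
One's-complement sum = 0xA3E5.
Checksum = ~0xA3E5 & 0xFFFF = 0x5C1A.

5C1A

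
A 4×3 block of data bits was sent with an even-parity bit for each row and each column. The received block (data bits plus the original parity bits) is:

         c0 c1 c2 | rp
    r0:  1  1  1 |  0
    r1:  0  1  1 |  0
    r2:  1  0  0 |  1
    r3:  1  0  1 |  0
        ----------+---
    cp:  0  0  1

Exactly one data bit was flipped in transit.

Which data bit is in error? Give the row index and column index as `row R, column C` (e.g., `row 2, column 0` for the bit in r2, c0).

Recompute each row's even parity and compare to rp:
  r0: data parity 1, sent rp 0 → mismatch
  r1: data parity 0, sent rp 0 → ok
  r2: data parity 1, sent rp 1 → ok
  r3: data parity 0, sent rp 0 → ok
Recompute each column's even parity and compare to cp:
  c0: data parity 1, sent cp 0 → mismatch
  c1: data parity 0, sent cp 0 → ok
  c2: data parity 1, sent cp 1 → ok
Exactly one row (r0) and one column (c0) fail → the flipped bit is at their intersection.

row 0, column 0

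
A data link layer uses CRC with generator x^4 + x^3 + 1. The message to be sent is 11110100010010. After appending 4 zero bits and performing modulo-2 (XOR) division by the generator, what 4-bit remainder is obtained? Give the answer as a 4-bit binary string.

1101

Append 4 zeros: 111101000100100000. Divide by 11001 (XOR where the leading bit is 1):
  pos 0: 11110 XOR 11001 = 00111
  pos 2: 11110 XOR 11001 = 00111
  pos 4: 11100 XOR 11001 = 00101
  pos 6: 10110 XOR 11001 = 01111
  pos 7: 11110 XOR 11001 = 00111
  pos 9: 11110 XOR 11001 = 00111
  pos 11: 11100 XOR 11001 = 00101
  pos 13: 10100 XOR 11001 = 01101
Remainder (last 4 bits) = 1101. This is the CRC / FCS.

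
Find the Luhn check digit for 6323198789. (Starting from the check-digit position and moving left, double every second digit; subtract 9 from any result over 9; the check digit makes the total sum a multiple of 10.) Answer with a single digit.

Partial digits right→left: 9 8 7 8 9 1 3 2 3 6
Double every second digit counting from the check-digit position (so the 1st, 3rd, 5th, ... of the partial from the right).
  doubled (with −9 where >9): 9 5 9 6 6 → sum 35
  kept as-is: 8 8 1 2 6 → sum 25
Total = 35 + 25 = 60.
Check digit = (10 − (60 mod 10)) mod 10 = 0.

0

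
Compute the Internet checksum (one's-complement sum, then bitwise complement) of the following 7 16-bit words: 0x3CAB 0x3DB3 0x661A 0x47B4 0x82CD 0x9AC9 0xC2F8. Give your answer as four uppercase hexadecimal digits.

F742

One's-complement addition (fold any carry out of bit 15 back into bit 0):
  0x3CAB + 0x3DB3 = 0x07A5E
  0x7A5E + 0x661A = 0x0E078
  0xE078 + 0x47B4 = 0x1282C → wrap carry → 0x282D
  0x282D + 0x82CD = 0x0AAFA
  0xAAFA + 0x9AC9 = 0x145C3 → wrap carry → 0x45C4
  0x45C4 + 0xC2F8 = 0x108BC → wrap carry → 0x08BD
One's-complement sum = 0x08BD.
Checksum = ~0x08BD & 0xFFFF = 0xF742.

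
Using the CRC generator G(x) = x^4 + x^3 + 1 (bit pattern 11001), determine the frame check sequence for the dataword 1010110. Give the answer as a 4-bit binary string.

Append 4 zeros: 10101100000. Divide by 11001 (XOR where the leading bit is 1):
  pos 0: 10101 XOR 11001 = 01100
  pos 1: 11001 XOR 11001 = 00000
Remainder (last 4 bits) = 0000. This is the CRC / FCS.

0000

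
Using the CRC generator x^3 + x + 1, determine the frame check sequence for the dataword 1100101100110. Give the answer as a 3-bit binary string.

010

Append 3 zeros: 1100101100110000. Divide by 1011 (XOR where the leading bit is 1):
  pos 0: 1100 XOR 1011 = 0111
  pos 1: 1111 XOR 1011 = 0100
  pos 2: 1000 XOR 1011 = 0011
  pos 4: 1111 XOR 1011 = 0100
  pos 5: 1000 XOR 1011 = 0011
  pos 7: 1101 XOR 1011 = 0110
  pos 8: 1101 XOR 1011 = 0110
  pos 9: 1100 XOR 1011 = 0111
  pos 10: 1110 XOR 1011 = 0101
  pos 11: 1010 XOR 1011 = 0001
Remainder (last 3 bits) = 010. This is the CRC / FCS.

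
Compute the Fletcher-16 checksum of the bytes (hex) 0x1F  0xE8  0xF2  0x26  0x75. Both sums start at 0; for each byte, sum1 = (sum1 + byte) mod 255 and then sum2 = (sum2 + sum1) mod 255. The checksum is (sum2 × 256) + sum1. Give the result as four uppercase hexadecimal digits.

Running sums (mod 255):
  after byte 0 (0x1F): sum1=31, sum2=31
  after byte 1 (0xE8): sum1=8, sum2=39
  after byte 2 (0xF2): sum1=250, sum2=34
  after byte 3 (0x26): sum1=33, sum2=67
  after byte 4 (0x75): sum1=150, sum2=217
Checksum = sum2·256 + sum1 = 217·256 + 150 = 55702 = 0xD996.

D996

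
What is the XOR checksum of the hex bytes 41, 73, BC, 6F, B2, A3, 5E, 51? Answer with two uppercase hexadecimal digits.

XOR the bytes together:
  start with 0x41
  0x41 ⊕ 0x73 = 0x32
  0x32 ⊕ 0xBC = 0x8E
  0x8E ⊕ 0x6F = 0xE1
  0xE1 ⊕ 0xB2 = 0x53
  0x53 ⊕ 0xA3 = 0xF0
  0xF0 ⊕ 0x5E = 0xAE
  0xAE ⊕ 0x51 = 0xFF

FF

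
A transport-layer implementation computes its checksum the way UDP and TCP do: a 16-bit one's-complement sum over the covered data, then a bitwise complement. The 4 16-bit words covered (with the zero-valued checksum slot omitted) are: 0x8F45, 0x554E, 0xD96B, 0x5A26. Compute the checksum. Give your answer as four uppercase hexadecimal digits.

One's-complement addition (fold any carry out of bit 15 back into bit 0):
  0x8F45 + 0x554E = 0x0E493
  0xE493 + 0xD96B = 0x1BDFE → wrap carry → 0xBDFF
  0xBDFF + 0x5A26 = 0x11825 → wrap carry → 0x1826
One's-complement sum = 0x1826.
Checksum = ~0x1826 & 0xFFFF = 0xE7D9.

E7D9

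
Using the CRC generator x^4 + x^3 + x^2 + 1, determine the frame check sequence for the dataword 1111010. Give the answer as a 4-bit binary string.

Append 4 zeros: 11110100000. Divide by 11101 (XOR where the leading bit is 1):
  pos 0: 11110 XOR 11101 = 00011
  pos 3: 11100 XOR 11101 = 00001
Remainder (last 4 bits) = 1000. This is the CRC / FCS.

1000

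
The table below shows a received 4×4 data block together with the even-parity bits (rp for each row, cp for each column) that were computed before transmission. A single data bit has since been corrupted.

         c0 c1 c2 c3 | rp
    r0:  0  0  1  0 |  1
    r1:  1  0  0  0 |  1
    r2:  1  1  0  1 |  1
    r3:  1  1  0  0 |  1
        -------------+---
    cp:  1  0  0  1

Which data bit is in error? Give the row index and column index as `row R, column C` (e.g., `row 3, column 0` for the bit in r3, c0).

Recompute each row's even parity and compare to rp:
  r0: data parity 1, sent rp 1 → ok
  r1: data parity 1, sent rp 1 → ok
  r2: data parity 1, sent rp 1 → ok
  r3: data parity 0, sent rp 1 → mismatch
Recompute each column's even parity and compare to cp:
  c0: data parity 1, sent cp 1 → ok
  c1: data parity 0, sent cp 0 → ok
  c2: data parity 1, sent cp 0 → mismatch
  c3: data parity 1, sent cp 1 → ok
Exactly one row (r3) and one column (c2) fail → the flipped bit is at their intersection.

row 3, column 2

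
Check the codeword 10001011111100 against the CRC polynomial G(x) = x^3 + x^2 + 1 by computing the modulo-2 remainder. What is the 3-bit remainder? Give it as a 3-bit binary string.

Modulo-2 division of 10001011111100 by 1101:
  pos 0: 1000 XOR 1101 = 0101
  pos 1: 1011 XOR 1101 = 0110
  pos 2: 1100 XOR 1101 = 0001
  pos 5: 1111 XOR 1101 = 0010
  pos 7: 1011 XOR 1101 = 0110
  pos 8: 1101 XOR 1101 = 0000
Remainder = 000 (zero — the frame passes the CRC check).

000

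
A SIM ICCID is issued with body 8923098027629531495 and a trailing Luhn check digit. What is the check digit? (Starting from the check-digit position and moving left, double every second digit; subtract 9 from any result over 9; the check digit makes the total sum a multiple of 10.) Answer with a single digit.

6

Partial digits right→left: 5 9 4 1 3 5 9 2 6 7 2 0 8 9 0 3 2 9 8
Double every second digit counting from the check-digit position (so the 1st, 3rd, 5th, ... of the partial from the right).
  doubled (with −9 where >9): 1 8 6 9 3 4 7 0 4 7 → sum 49
  kept as-is: 9 1 5 2 7 0 9 3 9 → sum 45
Total = 49 + 45 = 94.
Check digit = (10 − (94 mod 10)) mod 10 = 6.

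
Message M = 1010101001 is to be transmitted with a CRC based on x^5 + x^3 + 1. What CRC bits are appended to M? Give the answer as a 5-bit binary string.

Append 5 zeros: 101010100100000. Divide by 101001 (XOR where the leading bit is 1):
  pos 0: 101010 XOR 101001 = 000011
  pos 4: 111001 XOR 101001 = 010000
  pos 5: 100000 XOR 101001 = 001001
  pos 7: 100100 XOR 101001 = 001101
  pos 9: 110100 XOR 101001 = 011101
Remainder (last 5 bits) = 11101. This is the CRC / FCS.

11101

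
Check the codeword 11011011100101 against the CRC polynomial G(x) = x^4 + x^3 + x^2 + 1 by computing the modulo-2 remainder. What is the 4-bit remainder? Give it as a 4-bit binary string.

1000

Modulo-2 division of 11011011100101 by 11101:
  pos 0: 11011 XOR 11101 = 00110
  pos 2: 11001 XOR 11101 = 00100
  pos 4: 10011 XOR 11101 = 01110
  pos 5: 11100 XOR 11101 = 00001
  pos 9: 10101 XOR 11101 = 01000
Remainder = 1000 (nonzero — an error is detected).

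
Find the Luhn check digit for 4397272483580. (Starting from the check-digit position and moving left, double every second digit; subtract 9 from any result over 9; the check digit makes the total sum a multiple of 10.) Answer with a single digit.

Partial digits right→left: 0 8 5 3 8 4 2 7 2 7 9 3 4
Double every second digit counting from the check-digit position (so the 1st, 3rd, 5th, ... of the partial from the right).
  doubled (with −9 where >9): 0 1 7 4 4 9 8 → sum 33
  kept as-is: 8 3 4 7 7 3 → sum 32
Total = 33 + 32 = 65.
Check digit = (10 − (65 mod 10)) mod 10 = 5.

5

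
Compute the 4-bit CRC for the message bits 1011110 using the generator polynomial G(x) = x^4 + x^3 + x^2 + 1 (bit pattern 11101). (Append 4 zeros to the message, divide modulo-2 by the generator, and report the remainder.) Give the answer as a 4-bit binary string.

0010

Append 4 zeros: 10111100000. Divide by 11101 (XOR where the leading bit is 1):
  pos 0: 10111 XOR 11101 = 01010
  pos 1: 10101 XOR 11101 = 01000
  pos 2: 10000 XOR 11101 = 01101
  pos 3: 11010 XOR 11101 = 00111
  pos 5: 11100 XOR 11101 = 00001
Remainder (last 4 bits) = 0010. This is the CRC / FCS.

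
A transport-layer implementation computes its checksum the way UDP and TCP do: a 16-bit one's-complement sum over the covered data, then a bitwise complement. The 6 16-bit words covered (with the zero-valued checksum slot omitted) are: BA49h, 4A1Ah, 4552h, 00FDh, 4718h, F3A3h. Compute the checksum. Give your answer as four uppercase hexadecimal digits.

One's-complement addition (fold any carry out of bit 15 back into bit 0):
  0xBA49 + 0x4A1A = 0x10463 → wrap carry → 0x0464
  0x0464 + 0x4552 = 0x049B6
  0x49B6 + 0x00FD = 0x04AB3
  0x4AB3 + 0x4718 = 0x091CB
  0x91CB + 0xF3A3 = 0x1856E → wrap carry → 0x856F
One's-complement sum = 0x856F.
Checksum = ~0x856F & 0xFFFF = 0x7A90.

7A90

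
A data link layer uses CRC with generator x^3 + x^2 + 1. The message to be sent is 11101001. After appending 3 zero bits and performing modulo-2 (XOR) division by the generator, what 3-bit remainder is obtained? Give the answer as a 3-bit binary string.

000

Append 3 zeros: 11101001000. Divide by 1101 (XOR where the leading bit is 1):
  pos 0: 1110 XOR 1101 = 0011
  pos 2: 1110 XOR 1101 = 0011
  pos 4: 1101 XOR 1101 = 0000
Remainder (last 3 bits) = 000. This is the CRC / FCS.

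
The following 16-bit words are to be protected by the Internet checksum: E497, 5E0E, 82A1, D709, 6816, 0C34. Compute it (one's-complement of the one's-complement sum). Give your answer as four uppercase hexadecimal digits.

EF63

One's-complement addition (fold any carry out of bit 15 back into bit 0):
  0xE497 + 0x5E0E = 0x142A5 → wrap carry → 0x42A6
  0x42A6 + 0x82A1 = 0x0C547
  0xC547 + 0xD709 = 0x19C50 → wrap carry → 0x9C51
  0x9C51 + 0x6816 = 0x10467 → wrap carry → 0x0468
  0x0468 + 0x0C34 = 0x0109C
One's-complement sum = 0x109C.
Checksum = ~0x109C & 0xFFFF = 0xEF63.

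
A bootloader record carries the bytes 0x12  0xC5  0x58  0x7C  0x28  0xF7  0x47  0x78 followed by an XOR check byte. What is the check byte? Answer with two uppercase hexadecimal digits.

XOR the bytes together:
  start with 0x12
  0x12 ⊕ 0xC5 = 0xD7
  0xD7 ⊕ 0x58 = 0x8F
  0x8F ⊕ 0x7C = 0xF3
  0xF3 ⊕ 0x28 = 0xDB
  0xDB ⊕ 0xF7 = 0x2C
  0x2C ⊕ 0x47 = 0x6B
  0x6B ⊕ 0x78 = 0x13

13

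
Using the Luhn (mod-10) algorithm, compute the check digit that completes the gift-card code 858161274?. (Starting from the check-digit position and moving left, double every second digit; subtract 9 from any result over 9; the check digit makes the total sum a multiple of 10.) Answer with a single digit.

Partial digits right→left: 4 7 2 1 6 1 8 5 8
Double every second digit counting from the check-digit position (so the 1st, 3rd, 5th, ... of the partial from the right).
  doubled (with −9 where >9): 8 4 3 7 7 → sum 29
  kept as-is: 7 1 1 5 → sum 14
Total = 29 + 14 = 43.
Check digit = (10 − (43 mod 10)) mod 10 = 7.

7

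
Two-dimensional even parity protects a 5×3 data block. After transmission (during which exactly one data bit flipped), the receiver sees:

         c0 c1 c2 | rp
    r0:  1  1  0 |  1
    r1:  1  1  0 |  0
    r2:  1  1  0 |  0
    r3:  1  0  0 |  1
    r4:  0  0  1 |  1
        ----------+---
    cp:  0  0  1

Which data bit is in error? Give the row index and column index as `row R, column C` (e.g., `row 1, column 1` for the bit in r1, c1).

row 0, column 1

Recompute each row's even parity and compare to rp:
  r0: data parity 0, sent rp 1 → mismatch
  r1: data parity 0, sent rp 0 → ok
  r2: data parity 0, sent rp 0 → ok
  r3: data parity 1, sent rp 1 → ok
  r4: data parity 1, sent rp 1 → ok
Recompute each column's even parity and compare to cp:
  c0: data parity 0, sent cp 0 → ok
  c1: data parity 1, sent cp 0 → mismatch
  c2: data parity 1, sent cp 1 → ok
Exactly one row (r0) and one column (c1) fail → the flipped bit is at their intersection.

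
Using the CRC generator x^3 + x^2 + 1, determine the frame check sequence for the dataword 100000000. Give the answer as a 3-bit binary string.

Append 3 zeros: 100000000000. Divide by 1101 (XOR where the leading bit is 1):
  pos 0: 1000 XOR 1101 = 0101
  pos 1: 1010 XOR 1101 = 0111
  pos 2: 1110 XOR 1101 = 0011
  pos 4: 1100 XOR 1101 = 0001
  pos 7: 1000 XOR 1101 = 0101
  pos 8: 1010 XOR 1101 = 0111
Remainder (last 3 bits) = 111. This is the CRC / FCS.

111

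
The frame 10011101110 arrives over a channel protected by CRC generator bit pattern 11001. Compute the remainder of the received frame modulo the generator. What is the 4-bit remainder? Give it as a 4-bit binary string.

Modulo-2 division of 10011101110 by 11001:
  pos 0: 10011 XOR 11001 = 01010
  pos 1: 10101 XOR 11001 = 01100
  pos 2: 11000 XOR 11001 = 00001
  pos 6: 11110 XOR 11001 = 00111
Remainder = 0111 (nonzero — an error is detected).

0111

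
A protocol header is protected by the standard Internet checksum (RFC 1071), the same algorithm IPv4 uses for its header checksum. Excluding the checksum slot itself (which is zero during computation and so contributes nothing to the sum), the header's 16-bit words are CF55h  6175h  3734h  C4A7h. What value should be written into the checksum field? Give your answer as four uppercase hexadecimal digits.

D358

One's-complement addition (fold any carry out of bit 15 back into bit 0):
  0xCF55 + 0x6175 = 0x130CA → wrap carry → 0x30CB
  0x30CB + 0x3734 = 0x067FF
  0x67FF + 0xC4A7 = 0x12CA6 → wrap carry → 0x2CA7
One's-complement sum = 0x2CA7.
Checksum = ~0x2CA7 & 0xFFFF = 0xD358.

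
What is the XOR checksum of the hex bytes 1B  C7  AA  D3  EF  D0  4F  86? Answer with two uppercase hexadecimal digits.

53

XOR the bytes together:
  start with 0x1B
  0x1B ⊕ 0xC7 = 0xDC
  0xDC ⊕ 0xAA = 0x76
  0x76 ⊕ 0xD3 = 0xA5
  0xA5 ⊕ 0xEF = 0x4A
  0x4A ⊕ 0xD0 = 0x9A
  0x9A ⊕ 0x4F = 0xD5
  0xD5 ⊕ 0x86 = 0x53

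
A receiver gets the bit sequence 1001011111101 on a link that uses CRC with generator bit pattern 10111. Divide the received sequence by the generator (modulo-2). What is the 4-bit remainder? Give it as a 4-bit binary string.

0100

Modulo-2 division of 1001011111101 by 10111:
  pos 0: 10010 XOR 10111 = 00101
  pos 2: 10111 XOR 10111 = 00000
  pos 7: 11110 XOR 10111 = 01001
  pos 8: 10011 XOR 10111 = 00100
Remainder = 0100 (nonzero — an error is detected).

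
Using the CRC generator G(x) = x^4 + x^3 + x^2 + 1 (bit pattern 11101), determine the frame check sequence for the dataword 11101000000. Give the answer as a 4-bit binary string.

Append 4 zeros: 111010000000000. Divide by 11101 (XOR where the leading bit is 1):
  pos 0: 11101 XOR 11101 = 00000
Remainder (last 4 bits) = 0000. This is the CRC / FCS.

0000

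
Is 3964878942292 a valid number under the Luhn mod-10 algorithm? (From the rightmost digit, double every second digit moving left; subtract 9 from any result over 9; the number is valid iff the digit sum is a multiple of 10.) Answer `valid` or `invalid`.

From the right, keep odd positions and double even positions (subtract 9 from any doubled value over 9):
  doubled (positions 2,4,...): 9 4 9 5 8 9 → sum 44
  kept (positions 1,3,...): 2 2 4 8 8 6 3 → sum 33
Total = 77.
77 mod 10 = 7, so the number is invalid.

invalid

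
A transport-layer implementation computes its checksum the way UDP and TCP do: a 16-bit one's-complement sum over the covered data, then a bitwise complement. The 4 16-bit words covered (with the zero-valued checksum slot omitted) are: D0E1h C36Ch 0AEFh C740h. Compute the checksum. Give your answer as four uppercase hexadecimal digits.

9981

One's-complement addition (fold any carry out of bit 15 back into bit 0):
  0xD0E1 + 0xC36C = 0x1944D → wrap carry → 0x944E
  0x944E + 0x0AEF = 0x09F3D
  0x9F3D + 0xC740 = 0x1667D → wrap carry → 0x667E
One's-complement sum = 0x667E.
Checksum = ~0x667E & 0xFFFF = 0x9981.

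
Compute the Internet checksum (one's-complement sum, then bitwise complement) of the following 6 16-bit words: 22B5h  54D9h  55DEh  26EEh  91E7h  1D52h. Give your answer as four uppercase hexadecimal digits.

5C6B

One's-complement addition (fold any carry out of bit 15 back into bit 0):
  0x22B5 + 0x54D9 = 0x0778E
  0x778E + 0x55DE = 0x0CD6C
  0xCD6C + 0x26EE = 0x0F45A
  0xF45A + 0x91E7 = 0x18641 → wrap carry → 0x8642
  0x8642 + 0x1D52 = 0x0A394
One's-complement sum = 0xA394.
Checksum = ~0xA394 & 0xFFFF = 0x5C6B.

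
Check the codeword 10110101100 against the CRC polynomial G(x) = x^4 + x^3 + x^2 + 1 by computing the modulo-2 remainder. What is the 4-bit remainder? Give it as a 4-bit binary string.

Modulo-2 division of 10110101100 by 11101:
  pos 0: 10110 XOR 11101 = 01011
  pos 1: 10111 XOR 11101 = 01010
  pos 2: 10100 XOR 11101 = 01001
  pos 3: 10011 XOR 11101 = 01110
  pos 4: 11101 XOR 11101 = 00000
Remainder = 0000 (zero — the frame passes the CRC check).

0000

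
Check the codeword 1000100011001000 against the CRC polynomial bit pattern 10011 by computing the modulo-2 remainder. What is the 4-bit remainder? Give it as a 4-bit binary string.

0000

Modulo-2 division of 1000100011001000 by 10011:
  pos 0: 10001 XOR 10011 = 00010
  pos 3: 10000 XOR 10011 = 00011
  pos 6: 11110 XOR 10011 = 01101
  pos 7: 11010 XOR 10011 = 01001
  pos 8: 10011 XOR 10011 = 00000
Remainder = 0000 (zero — the frame passes the CRC check).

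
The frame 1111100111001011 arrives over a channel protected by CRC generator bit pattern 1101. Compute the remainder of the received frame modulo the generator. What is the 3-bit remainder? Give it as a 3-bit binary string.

010

Modulo-2 division of 1111100111001011 by 1101:
  pos 0: 1111 XOR 1101 = 0010
  pos 2: 1010 XOR 1101 = 0111
  pos 3: 1110 XOR 1101 = 0011
  pos 5: 1111 XOR 1101 = 0010
  pos 7: 1010 XOR 1101 = 0111
  pos 8: 1110 XOR 1101 = 0011
  pos 10: 1110 XOR 1101 = 0011
  pos 12: 1111 XOR 1101 = 0010
Remainder = 010 (nonzero — an error is detected).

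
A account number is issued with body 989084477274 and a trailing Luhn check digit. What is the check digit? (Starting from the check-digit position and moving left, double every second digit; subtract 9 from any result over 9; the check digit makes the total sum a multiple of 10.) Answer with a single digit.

4

Partial digits right→left: 4 7 2 7 7 4 4 8 0 9 8 9
Double every second digit counting from the check-digit position (so the 1st, 3rd, 5th, ... of the partial from the right).
  doubled (with −9 where >9): 8 4 5 8 0 7 → sum 32
  kept as-is: 7 7 4 8 9 9 → sum 44
Total = 32 + 44 = 76.
Check digit = (10 − (76 mod 10)) mod 10 = 4.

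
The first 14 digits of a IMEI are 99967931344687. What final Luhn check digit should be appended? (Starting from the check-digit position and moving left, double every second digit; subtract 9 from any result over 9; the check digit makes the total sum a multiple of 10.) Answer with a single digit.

Partial digits right→left: 7 8 6 4 4 3 1 3 9 7 6 9 9 9
Double every second digit counting from the check-digit position (so the 1st, 3rd, 5th, ... of the partial from the right).
  doubled (with −9 where >9): 5 3 8 2 9 3 9 → sum 39
  kept as-is: 8 4 3 3 7 9 9 → sum 43
Total = 39 + 43 = 82.
Check digit = (10 − (82 mod 10)) mod 10 = 8.

8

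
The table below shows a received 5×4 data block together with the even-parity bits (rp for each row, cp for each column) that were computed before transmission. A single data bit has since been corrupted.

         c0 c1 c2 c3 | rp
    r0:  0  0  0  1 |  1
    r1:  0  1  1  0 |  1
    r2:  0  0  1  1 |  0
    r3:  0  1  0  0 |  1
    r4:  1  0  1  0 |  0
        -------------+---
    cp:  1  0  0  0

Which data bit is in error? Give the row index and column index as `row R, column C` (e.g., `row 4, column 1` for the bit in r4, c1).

row 1, column 2

Recompute each row's even parity and compare to rp:
  r0: data parity 1, sent rp 1 → ok
  r1: data parity 0, sent rp 1 → mismatch
  r2: data parity 0, sent rp 0 → ok
  r3: data parity 1, sent rp 1 → ok
  r4: data parity 0, sent rp 0 → ok
Recompute each column's even parity and compare to cp:
  c0: data parity 1, sent cp 1 → ok
  c1: data parity 0, sent cp 0 → ok
  c2: data parity 1, sent cp 0 → mismatch
  c3: data parity 0, sent cp 0 → ok
Exactly one row (r1) and one column (c2) fail → the flipped bit is at their intersection.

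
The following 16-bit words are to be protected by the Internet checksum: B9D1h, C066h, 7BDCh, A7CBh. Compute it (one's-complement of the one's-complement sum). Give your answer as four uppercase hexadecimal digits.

621F

One's-complement addition (fold any carry out of bit 15 back into bit 0):
  0xB9D1 + 0xC066 = 0x17A37 → wrap carry → 0x7A38
  0x7A38 + 0x7BDC = 0x0F614
  0xF614 + 0xA7CB = 0x19DDF → wrap carry → 0x9DE0
One's-complement sum = 0x9DE0.
Checksum = ~0x9DE0 & 0xFFFF = 0x621F.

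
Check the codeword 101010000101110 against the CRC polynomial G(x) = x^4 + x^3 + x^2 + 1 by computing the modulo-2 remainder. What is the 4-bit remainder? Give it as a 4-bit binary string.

0111

Modulo-2 division of 101010000101110 by 11101:
  pos 0: 10101 XOR 11101 = 01000
  pos 1: 10000 XOR 11101 = 01101
  pos 2: 11010 XOR 11101 = 00111
  pos 4: 11100 XOR 11101 = 00001
  pos 8: 11011 XOR 11101 = 00110
  pos 10: 11010 XOR 11101 = 00111
Remainder = 0111 (nonzero — an error is detected).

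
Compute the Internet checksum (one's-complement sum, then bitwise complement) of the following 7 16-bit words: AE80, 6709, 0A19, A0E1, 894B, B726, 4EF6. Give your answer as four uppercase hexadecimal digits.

One's-complement addition (fold any carry out of bit 15 back into bit 0):
  0xAE80 + 0x6709 = 0x11589 → wrap carry → 0x158A
  0x158A + 0x0A19 = 0x01FA3
  0x1FA3 + 0xA0E1 = 0x0C084
  0xC084 + 0x894B = 0x149CF → wrap carry → 0x49D0
  0x49D0 + 0xB726 = 0x100F6 → wrap carry → 0x00F7
  0x00F7 + 0x4EF6 = 0x04FED
One's-complement sum = 0x4FED.
Checksum = ~0x4FED & 0xFFFF = 0xB012.

B012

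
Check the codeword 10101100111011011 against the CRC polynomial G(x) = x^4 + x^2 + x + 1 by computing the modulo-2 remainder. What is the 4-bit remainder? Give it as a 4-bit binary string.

Modulo-2 division of 10101100111011011 by 10111:
  pos 0: 10101 XOR 10111 = 00010
  pos 3: 10100 XOR 10111 = 00011
  pos 6: 11111 XOR 10111 = 01000
  pos 7: 10000 XOR 10111 = 00111
  pos 9: 11111 XOR 10111 = 01000
  pos 10: 10000 XOR 10111 = 00111
  pos 12: 11111 XOR 10111 = 01000
Remainder = 1000 (nonzero — an error is detected).

1000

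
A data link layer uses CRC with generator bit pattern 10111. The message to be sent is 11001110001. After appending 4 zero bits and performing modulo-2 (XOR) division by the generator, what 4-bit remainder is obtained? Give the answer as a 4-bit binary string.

0011

Append 4 zeros: 110011100010000. Divide by 10111 (XOR where the leading bit is 1):
  pos 0: 11001 XOR 10111 = 01110
  pos 1: 11101 XOR 10111 = 01010
  pos 2: 10101 XOR 10111 = 00010
  pos 5: 10000 XOR 10111 = 00111
  pos 7: 11110 XOR 10111 = 01001
  pos 8: 10010 XOR 10111 = 00101
  pos 10: 10100 XOR 10111 = 00011
Remainder (last 4 bits) = 0011. This is the CRC / FCS.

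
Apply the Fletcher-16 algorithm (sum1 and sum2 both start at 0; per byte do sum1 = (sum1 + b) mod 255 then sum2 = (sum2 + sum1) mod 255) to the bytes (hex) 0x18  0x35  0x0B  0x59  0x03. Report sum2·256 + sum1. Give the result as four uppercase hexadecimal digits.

Running sums (mod 255):
  after byte 0 (0x18): sum1=24, sum2=24
  after byte 1 (0x35): sum1=77, sum2=101
  after byte 2 (0x0B): sum1=88, sum2=189
  after byte 3 (0x59): sum1=177, sum2=111
  after byte 4 (0x03): sum1=180, sum2=36
Checksum = sum2·256 + sum1 = 36·256 + 180 = 9396 = 0x24B4.

24B4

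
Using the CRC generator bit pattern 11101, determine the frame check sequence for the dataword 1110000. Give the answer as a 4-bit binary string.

Append 4 zeros: 11100000000. Divide by 11101 (XOR where the leading bit is 1):
  pos 0: 11100 XOR 11101 = 00001
  pos 4: 10000 XOR 11101 = 01101
  pos 5: 11010 XOR 11101 = 00111
Remainder (last 4 bits) = 1110. This is the CRC / FCS.

1110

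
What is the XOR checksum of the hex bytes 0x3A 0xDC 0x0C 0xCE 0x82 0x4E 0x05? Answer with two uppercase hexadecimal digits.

XOR the bytes together:
  start with 0x3A
  0x3A ⊕ 0xDC = 0xE6
  0xE6 ⊕ 0x0C = 0xEA
  0xEA ⊕ 0xCE = 0x24
  0x24 ⊕ 0x82 = 0xA6
  0xA6 ⊕ 0x4E = 0xE8
  0xE8 ⊕ 0x05 = 0xED

ED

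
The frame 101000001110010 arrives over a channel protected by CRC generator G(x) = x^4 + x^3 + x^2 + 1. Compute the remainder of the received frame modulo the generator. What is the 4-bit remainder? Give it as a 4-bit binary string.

0000

Modulo-2 division of 101000001110010 by 11101:
  pos 0: 10100 XOR 11101 = 01001
  pos 1: 10010 XOR 11101 = 01111
  pos 2: 11110 XOR 11101 = 00011
  pos 5: 11011 XOR 11101 = 00110
  pos 7: 11010 XOR 11101 = 00111
  pos 9: 11101 XOR 11101 = 00000
Remainder = 0000 (zero — the frame passes the CRC check).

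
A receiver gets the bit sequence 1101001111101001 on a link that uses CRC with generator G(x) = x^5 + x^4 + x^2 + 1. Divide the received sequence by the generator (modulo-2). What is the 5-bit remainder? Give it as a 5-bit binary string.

Modulo-2 division of 1101001111101001 by 110101:
  pos 0: 110100 XOR 110101 = 000001
  pos 5: 111111 XOR 110101 = 001010
  pos 7: 101001 XOR 110101 = 011100
  pos 8: 111000 XOR 110101 = 001101
  pos 10: 110101 XOR 110101 = 000000
Remainder = 00000 (zero — the frame passes the CRC check).

00000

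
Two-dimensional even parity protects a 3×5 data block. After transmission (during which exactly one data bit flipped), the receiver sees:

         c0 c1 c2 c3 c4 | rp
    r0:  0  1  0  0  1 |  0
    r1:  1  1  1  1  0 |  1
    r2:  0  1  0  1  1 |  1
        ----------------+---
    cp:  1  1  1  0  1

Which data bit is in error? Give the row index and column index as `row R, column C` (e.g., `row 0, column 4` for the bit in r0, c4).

Recompute each row's even parity and compare to rp:
  r0: data parity 0, sent rp 0 → ok
  r1: data parity 0, sent rp 1 → mismatch
  r2: data parity 1, sent rp 1 → ok
Recompute each column's even parity and compare to cp:
  c0: data parity 1, sent cp 1 → ok
  c1: data parity 1, sent cp 1 → ok
  c2: data parity 1, sent cp 1 → ok
  c3: data parity 0, sent cp 0 → ok
  c4: data parity 0, sent cp 1 → mismatch
Exactly one row (r1) and one column (c4) fail → the flipped bit is at their intersection.

row 1, column 4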